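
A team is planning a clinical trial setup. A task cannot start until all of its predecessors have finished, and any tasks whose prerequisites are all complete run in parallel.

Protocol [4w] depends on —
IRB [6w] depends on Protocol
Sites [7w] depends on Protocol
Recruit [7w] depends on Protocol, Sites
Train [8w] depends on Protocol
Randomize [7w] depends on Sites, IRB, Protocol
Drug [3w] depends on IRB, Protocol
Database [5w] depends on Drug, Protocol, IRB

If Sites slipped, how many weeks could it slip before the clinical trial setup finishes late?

Protocol→IRB→Drug→Database = 4+6+3+5 = 18 sets the makespan at 18 weeks.
The longest chain containing Sites totals 18 weeks.
Slack of Sites = 4 − 4 = 0 weeks.

0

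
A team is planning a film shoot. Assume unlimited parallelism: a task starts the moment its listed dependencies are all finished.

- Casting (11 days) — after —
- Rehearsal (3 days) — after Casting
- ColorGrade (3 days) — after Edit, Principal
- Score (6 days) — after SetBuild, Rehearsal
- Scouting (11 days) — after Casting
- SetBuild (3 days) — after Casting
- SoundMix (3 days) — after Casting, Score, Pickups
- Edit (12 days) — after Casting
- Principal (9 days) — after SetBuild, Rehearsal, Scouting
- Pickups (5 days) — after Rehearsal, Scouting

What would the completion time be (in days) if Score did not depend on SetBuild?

Original critical path: Casting→Scouting→Principal→ColorGrade = 11+11+9+3 = 34 ⇒ 34 days.
Dropping SetBuild→Score doesn't change Score's earliest start (14); another predecessor still binds.
New critical path: Casting→Scouting→Principal→ColorGrade = 11+11+9+3 = 34 ⇒ 34 days.

34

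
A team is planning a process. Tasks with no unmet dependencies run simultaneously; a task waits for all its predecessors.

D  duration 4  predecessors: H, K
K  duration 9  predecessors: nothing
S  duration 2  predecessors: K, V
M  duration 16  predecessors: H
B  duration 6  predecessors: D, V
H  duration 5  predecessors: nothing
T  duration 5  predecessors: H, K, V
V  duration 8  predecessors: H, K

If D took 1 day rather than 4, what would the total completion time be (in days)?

23

Actual critical path: K→V→B = 9+8+6 = 23 ⇒ 23 days.
D has 4 days of float (longest path through it is 19).
The critical path is still K→V→B; finish is now 23 days.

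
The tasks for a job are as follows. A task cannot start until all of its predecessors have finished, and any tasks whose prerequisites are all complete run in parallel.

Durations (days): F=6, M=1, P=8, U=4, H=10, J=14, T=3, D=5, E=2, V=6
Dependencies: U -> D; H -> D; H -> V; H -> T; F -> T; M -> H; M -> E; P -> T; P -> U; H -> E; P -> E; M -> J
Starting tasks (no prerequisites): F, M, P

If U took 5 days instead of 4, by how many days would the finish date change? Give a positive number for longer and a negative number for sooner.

1

As given, the longest chain is P→U→D = 8+4+5 = 17, so the finish is 17 days.
U lies on that path, so at 5 days the path becomes 18 days.
That remains the longest chain; total 18 days.
Change in finish: 18 − 17 = +1 days.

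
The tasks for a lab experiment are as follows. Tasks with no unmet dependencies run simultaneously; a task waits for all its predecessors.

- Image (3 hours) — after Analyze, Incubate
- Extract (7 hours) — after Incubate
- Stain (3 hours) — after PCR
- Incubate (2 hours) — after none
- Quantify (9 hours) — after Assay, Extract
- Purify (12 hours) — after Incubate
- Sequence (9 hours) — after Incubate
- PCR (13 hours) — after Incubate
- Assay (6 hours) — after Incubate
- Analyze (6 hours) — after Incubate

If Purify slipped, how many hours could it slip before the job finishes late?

4

The longest chain is Incubate→Extract→Quantify = 2+7+9 = 18; overall finish 18 hours.
Purify finishes as early as 14 and must finish by 18.
Slack of Purify = 6 − 2 = 4 hours.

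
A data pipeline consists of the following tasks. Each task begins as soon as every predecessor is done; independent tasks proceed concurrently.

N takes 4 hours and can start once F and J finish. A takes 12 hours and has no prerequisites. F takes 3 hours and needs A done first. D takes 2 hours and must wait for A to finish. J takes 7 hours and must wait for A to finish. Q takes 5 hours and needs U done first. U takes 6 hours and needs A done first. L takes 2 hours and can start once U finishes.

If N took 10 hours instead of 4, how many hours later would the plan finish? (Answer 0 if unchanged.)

Critical path before the change: A→J→N = 12+7+4 = 23 giving 23 hours.
Since N is critical, the +6 change carries straight to that chain (now 29 hours).
That remains the longest chain; total 29 hours.
Change in finish: 29 − 23 = +6 hours.

6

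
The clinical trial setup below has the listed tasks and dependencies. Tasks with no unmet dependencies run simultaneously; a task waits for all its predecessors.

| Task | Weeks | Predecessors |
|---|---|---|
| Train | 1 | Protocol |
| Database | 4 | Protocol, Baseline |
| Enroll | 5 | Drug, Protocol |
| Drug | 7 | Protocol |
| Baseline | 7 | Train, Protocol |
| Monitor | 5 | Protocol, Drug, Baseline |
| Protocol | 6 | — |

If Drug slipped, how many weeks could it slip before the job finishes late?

Critical path: Protocol→Train→Baseline→Monitor = 6+1+7+5 = 19, so the finish is 19 weeks.
The longest chain containing Drug totals 18 weeks.
Float = 19 − 18 = 1.

1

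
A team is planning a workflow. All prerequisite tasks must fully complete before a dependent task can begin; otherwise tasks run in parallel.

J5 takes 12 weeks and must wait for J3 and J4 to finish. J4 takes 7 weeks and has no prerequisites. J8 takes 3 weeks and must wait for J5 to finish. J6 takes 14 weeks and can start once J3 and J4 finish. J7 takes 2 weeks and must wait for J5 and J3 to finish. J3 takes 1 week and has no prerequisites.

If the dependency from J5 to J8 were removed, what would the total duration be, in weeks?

21

With the dependency in place, J4→J5→J8 = 7+12+3 = 22 sets the finish at 22 weeks.
Without J5→J8, J8's earliest start moves from 19 to 0.
After: J4→J5→J7 = 7+12+2 = 21 → 21 weeks.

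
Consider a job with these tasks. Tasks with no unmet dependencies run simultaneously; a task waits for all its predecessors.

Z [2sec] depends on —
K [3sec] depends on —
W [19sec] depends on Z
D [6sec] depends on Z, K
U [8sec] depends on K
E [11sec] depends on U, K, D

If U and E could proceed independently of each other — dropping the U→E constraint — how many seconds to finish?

21

Before: longest chain K→U→E = 3+8+11 = 22, finish 22.
Without U→E, E's earliest start moves from 11 to 9.
New critical path: Z→W = 2+19 = 21 ⇒ 21 seconds.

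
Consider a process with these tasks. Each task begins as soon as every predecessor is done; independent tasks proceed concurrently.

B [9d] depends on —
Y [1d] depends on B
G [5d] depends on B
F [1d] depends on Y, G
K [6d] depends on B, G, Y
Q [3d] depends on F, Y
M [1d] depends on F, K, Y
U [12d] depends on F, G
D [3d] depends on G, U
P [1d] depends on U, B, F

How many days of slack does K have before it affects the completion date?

9

Critical path: B→G→F→U→D = 9+5+1+12+3 = 30, so the finish is 30 days.
K finishes as early as 20 and must finish by 29.
Float = 30 − 21 = 9.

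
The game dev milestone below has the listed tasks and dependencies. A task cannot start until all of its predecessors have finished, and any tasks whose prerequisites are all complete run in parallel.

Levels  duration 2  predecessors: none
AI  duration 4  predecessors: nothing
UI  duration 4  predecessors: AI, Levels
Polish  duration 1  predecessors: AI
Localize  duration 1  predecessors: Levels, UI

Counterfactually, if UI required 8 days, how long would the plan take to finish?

13

As given, the longest chain is AI→UI→Localize = 4+4+1 = 9, so the finish is 9 days.
UI lies on that path, so at 8 days the path becomes 13 days.
No other chain overtakes it, so the finish is 13 days.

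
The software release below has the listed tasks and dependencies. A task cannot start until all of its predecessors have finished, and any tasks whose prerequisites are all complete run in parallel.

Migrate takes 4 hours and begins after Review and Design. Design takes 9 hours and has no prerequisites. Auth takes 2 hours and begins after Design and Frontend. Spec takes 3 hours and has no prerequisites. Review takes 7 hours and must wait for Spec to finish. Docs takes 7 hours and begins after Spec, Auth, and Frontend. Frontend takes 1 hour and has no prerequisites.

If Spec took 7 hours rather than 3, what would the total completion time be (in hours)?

18

Baseline: Design→Auth→Docs = 9+2+7 = 18 → 18 hours.
The longest path through Spec is only 14 hours, so Spec has float 4.
New critical path: Spec→Review→Migrate = 7+7+4 = 18 ⇒ 18 hours.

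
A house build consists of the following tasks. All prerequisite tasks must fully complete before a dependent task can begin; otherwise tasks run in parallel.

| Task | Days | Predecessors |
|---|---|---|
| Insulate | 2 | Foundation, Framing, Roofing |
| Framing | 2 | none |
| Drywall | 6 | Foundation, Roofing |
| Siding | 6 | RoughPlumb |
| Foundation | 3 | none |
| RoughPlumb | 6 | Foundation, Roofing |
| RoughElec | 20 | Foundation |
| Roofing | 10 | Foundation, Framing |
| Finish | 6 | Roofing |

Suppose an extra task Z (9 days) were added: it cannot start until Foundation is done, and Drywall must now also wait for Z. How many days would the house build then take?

Originally the house build takes 25 days.
With Z inserted, Drywall now waits for max(Foundation, Roofing, Z).
New critical path: Foundation→Roofing→RoughPlumb→Siding = 3+10+6+6 = 25 ⇒ 25 days.

25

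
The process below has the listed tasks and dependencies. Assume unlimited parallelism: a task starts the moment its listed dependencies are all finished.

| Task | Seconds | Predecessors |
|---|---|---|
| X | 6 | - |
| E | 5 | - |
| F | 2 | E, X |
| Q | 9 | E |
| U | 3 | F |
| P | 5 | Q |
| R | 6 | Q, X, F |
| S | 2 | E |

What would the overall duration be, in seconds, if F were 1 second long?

20

As given, the longest chain is E→Q→R = 5+9+6 = 20, so the finish is 20 seconds.
The longest path through F is only 14 seconds, so F has float 6.
That remains the longest chain; total 20 seconds.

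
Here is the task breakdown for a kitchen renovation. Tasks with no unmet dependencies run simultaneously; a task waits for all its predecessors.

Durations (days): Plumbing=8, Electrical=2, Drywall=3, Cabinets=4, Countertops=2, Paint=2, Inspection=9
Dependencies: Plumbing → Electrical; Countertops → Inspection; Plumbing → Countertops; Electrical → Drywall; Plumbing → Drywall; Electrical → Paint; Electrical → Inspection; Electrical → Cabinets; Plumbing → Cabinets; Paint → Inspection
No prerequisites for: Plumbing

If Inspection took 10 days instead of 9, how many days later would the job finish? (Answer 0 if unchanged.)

1

As given, the longest chain is Plumbing→Electrical→Paint→Inspection = 8+2+2+9 = 21, so the finish is 21 days.
Inspection lies on that path, so at 10 days the path becomes 22 days.
That remains the longest chain; total 22 days.
Change in finish: 22 − 21 = +1 days.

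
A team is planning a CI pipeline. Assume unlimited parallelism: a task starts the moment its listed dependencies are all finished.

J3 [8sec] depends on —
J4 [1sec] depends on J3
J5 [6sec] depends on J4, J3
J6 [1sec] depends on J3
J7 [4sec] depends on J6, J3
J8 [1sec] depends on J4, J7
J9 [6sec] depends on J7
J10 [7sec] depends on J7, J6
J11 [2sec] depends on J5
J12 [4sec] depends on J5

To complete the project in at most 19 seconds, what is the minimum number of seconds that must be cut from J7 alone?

1

Current finish: 20 seconds; target: 19.
J7 is on every critical path, so each second cut from J7 cuts the finish by one (this holds down to a finish of 19).
Need 20 − 19 = 1 second off J7 → J7 becomes 3 seconds, finish becomes 19.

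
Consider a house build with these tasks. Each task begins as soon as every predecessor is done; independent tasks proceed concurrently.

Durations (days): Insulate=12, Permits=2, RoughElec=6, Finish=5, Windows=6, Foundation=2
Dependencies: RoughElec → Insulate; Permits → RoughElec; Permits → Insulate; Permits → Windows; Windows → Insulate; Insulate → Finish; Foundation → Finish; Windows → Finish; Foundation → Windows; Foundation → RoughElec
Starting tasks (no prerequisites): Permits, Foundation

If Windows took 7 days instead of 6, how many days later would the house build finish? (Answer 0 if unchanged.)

1

Critical path before the change: Permits→Windows→Insulate→Finish = 2+6+12+5 = 25 giving 25 days.
Since Windows is critical, the +1 change carries straight to that chain (now 26 days).
No other chain overtakes it, so the finish is 26 days.
Change in finish: 26 − 25 = +1 days.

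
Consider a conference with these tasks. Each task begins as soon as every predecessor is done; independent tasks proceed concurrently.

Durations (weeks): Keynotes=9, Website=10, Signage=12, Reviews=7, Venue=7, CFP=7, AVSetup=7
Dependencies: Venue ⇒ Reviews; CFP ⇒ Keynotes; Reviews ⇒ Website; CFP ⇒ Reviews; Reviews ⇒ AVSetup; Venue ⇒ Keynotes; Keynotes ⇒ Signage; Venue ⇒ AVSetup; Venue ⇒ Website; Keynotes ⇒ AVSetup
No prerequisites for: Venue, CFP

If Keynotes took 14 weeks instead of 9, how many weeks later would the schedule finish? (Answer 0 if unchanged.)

Critical path before the change: Venue→Keynotes→Signage = 7+9+12 = 28 giving 28 weeks.
Keynotes lies on that path, so at 14 weeks the path becomes 33 weeks.
That remains the longest chain; total 33 weeks.
Change in finish: 33 − 28 = +5 weeks.

5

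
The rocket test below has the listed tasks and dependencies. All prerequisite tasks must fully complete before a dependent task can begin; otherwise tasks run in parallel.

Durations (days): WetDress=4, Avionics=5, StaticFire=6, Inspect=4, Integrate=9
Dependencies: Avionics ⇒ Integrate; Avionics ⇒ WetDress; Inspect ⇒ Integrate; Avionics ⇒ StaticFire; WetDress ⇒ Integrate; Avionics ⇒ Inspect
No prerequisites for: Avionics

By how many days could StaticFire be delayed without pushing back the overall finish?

The longest chain is Avionics→WetDress→Integrate = 5+4+9 = 18; overall finish 18 days.
The longest chain containing StaticFire totals 11 days.
So StaticFire can slip 18 − 11 = 7 days.

7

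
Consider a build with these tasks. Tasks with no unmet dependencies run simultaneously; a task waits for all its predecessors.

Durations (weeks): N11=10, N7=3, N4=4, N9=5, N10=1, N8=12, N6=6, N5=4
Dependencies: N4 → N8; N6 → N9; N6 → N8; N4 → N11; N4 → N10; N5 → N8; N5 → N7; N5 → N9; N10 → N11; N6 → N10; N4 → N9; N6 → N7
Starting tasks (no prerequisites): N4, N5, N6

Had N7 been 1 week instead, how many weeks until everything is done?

18

Actual critical path: N6→N8 = 6+12 = 18 ⇒ 18 weeks.
N7 has 9 weeks of float (longest path through it is 9).
No other chain overtakes it, so the finish is 18 weeks.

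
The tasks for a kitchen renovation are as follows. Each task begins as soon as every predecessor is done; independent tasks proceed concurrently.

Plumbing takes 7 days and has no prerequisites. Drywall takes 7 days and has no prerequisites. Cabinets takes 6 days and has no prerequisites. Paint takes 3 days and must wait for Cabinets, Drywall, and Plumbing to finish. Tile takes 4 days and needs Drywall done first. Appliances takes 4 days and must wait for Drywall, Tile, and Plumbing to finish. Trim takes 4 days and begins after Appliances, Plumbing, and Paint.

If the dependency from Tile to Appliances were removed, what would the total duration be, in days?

Original critical path: Drywall→Tile→Appliances→Trim = 7+4+4+4 = 19 ⇒ 19 days.
Without Tile→Appliances, Appliances's earliest start moves from 11 to 7.
After: Plumbing→Appliances→Trim = 7+4+4 = 15 → 15 days.

15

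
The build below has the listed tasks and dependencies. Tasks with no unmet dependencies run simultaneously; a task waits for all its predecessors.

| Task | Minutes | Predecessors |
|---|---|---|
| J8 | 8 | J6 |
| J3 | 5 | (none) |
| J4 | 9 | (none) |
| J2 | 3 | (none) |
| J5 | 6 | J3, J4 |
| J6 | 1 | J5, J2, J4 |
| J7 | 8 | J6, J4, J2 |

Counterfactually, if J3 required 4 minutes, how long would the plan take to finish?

The binding path is J4→J5→J6→J7 = 9+6+1+8 = 24; finish at 24 minutes.
J3 has 4 minutes of float (longest path through it is 20).
The critical path is still J4→J5→J6→J7; finish is now 24 minutes.

24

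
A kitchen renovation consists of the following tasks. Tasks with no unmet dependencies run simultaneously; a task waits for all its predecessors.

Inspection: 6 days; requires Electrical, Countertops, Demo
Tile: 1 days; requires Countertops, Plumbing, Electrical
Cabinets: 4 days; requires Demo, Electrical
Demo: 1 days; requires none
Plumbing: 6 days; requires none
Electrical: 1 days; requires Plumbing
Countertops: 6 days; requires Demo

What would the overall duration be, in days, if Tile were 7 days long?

14

Baseline: Demo→Countertops→Inspection = 1+6+6 = 13 → 13 days.
The longest path through Tile is only 8 days, so Tile has float 5.
New critical path: Demo→Countertops→Tile = 1+6+7 = 14 ⇒ 14 days.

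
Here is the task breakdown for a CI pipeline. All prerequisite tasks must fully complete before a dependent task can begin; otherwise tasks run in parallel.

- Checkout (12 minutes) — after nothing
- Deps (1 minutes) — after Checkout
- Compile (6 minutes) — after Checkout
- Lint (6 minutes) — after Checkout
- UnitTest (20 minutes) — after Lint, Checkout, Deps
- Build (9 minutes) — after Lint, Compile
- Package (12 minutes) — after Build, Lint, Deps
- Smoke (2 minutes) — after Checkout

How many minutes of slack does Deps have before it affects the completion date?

6

The longest chain is Checkout→Compile→Build→Package = 12+6+9+12 = 39; overall finish 39 minutes.
Deps finishes as early as 13 and must finish by 19.
So Deps can slip 19 − 13 = 6 minutes.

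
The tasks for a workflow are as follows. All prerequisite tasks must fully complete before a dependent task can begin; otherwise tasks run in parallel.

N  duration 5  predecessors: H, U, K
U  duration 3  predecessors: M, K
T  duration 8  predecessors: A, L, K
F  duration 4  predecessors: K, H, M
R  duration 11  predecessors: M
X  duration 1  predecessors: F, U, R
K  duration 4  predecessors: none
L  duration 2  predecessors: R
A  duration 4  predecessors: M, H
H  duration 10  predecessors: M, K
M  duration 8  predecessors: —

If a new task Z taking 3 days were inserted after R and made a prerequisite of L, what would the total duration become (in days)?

Originally the project takes 30 days.
With Z inserted, L now waits for max(R, Z).
New critical path: M→R→Z→L→T = 8+11+3+2+8 = 32 ⇒ 32 days.

32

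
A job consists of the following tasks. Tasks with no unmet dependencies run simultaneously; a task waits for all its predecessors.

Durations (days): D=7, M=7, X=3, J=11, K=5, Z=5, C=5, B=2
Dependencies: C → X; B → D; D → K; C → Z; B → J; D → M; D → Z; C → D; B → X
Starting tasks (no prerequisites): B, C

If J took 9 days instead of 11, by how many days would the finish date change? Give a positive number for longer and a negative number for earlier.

0

As given, the longest chain is C→D→M = 5+7+7 = 19, so the finish is 19 days.
J has 6 days of float (longest path through it is 13).
The critical path is still C→D→M; finish is now 19 days.
Change in finish: 19 − 19 = +0 days.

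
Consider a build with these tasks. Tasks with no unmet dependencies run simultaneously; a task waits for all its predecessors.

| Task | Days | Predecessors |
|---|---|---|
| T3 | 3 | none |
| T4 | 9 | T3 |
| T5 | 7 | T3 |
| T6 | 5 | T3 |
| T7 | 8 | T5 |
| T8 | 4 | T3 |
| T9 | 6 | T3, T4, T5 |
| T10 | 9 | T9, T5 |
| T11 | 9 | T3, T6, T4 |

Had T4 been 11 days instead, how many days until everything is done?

29

Critical path before the change: T3→T4→T9→T10 = 3+9+6+9 = 27 giving 27 days.
T4 lies on that path, so at 11 days the path becomes 29 days.
No other chain overtakes it, so the finish is 29 days.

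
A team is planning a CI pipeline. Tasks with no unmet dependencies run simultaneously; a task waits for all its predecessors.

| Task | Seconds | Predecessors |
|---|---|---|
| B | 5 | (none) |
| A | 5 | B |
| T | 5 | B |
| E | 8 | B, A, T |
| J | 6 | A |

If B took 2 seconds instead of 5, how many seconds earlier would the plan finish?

Baseline: B→A→E = 5+5+8 = 18 → 18 seconds.
B is on the critical path; changing it to 2 makes that path 15 seconds.
The critical path is still B→A→E; finish is now 15 seconds.
Change in finish: 15 − 18 = -3 seconds.

3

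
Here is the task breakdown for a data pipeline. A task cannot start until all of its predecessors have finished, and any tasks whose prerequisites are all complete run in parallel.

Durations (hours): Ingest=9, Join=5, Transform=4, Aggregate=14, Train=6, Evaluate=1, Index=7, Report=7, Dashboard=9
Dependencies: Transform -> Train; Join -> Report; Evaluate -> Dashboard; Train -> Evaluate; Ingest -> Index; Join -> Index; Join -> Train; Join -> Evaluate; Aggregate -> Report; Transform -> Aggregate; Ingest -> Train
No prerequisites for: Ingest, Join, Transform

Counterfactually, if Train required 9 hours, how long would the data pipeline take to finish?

Baseline: Ingest→Train→Evaluate→Dashboard = 9+6+1+9 = 25 → 25 hours.
Since Train is critical, the +3 change carries straight to that chain (now 28 hours).
That remains the longest chain; total 28 hours.

28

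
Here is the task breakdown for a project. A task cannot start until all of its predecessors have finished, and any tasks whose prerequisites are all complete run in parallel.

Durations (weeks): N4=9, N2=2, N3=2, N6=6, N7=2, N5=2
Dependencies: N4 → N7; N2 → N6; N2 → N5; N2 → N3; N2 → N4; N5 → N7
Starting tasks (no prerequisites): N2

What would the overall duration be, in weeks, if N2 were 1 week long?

12

As given, the longest chain is N2→N4→N7 = 2+9+2 = 13, so the finish is 13 weeks.
Since N2 is critical, the -1 change carries straight to that chain (now 12 weeks).
No other chain overtakes it, so the finish is 12 weeks.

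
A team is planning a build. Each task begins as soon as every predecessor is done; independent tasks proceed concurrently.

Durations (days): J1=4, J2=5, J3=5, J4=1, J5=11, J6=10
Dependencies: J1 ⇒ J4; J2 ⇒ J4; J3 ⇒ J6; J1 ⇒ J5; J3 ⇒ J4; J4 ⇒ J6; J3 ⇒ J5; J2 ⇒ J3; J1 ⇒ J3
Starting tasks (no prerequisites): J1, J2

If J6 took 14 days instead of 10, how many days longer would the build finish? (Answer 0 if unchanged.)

4

The binding path is J2→J3→J4→J6 = 5+5+1+10 = 21; finish at 21 days.
J6 is on the critical path; changing it to 14 makes that path 25 days.
No other chain overtakes it, so the finish is 25 days.
Change in finish: 25 − 21 = +4 days.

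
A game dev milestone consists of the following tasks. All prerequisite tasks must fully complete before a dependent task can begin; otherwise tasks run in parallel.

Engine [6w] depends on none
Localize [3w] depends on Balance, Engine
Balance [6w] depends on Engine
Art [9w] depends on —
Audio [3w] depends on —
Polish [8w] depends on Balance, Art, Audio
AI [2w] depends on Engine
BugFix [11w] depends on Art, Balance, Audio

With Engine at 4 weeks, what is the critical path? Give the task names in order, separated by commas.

The binding path is Engine→Balance→BugFix = 6+6+11 = 23; finish at 23 weeks.
Engine is on the critical path; changing it to 4 makes that path 21 weeks.
No other chain overtakes it, so the finish is 21 weeks.

Engine, Balance, BugFix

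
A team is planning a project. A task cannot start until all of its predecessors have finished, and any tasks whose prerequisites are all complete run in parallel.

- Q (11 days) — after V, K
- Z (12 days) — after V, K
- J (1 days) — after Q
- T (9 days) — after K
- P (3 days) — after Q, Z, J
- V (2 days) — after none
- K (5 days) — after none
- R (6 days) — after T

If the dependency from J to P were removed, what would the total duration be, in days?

20

With the dependency in place, K→Q→J→P = 5+11+1+3 = 20 sets the finish at 20 days.
Dropping J→P doesn't change P's earliest start (17); another predecessor still binds.
New critical path: K→T→R = 5+9+6 = 20 ⇒ 20 days.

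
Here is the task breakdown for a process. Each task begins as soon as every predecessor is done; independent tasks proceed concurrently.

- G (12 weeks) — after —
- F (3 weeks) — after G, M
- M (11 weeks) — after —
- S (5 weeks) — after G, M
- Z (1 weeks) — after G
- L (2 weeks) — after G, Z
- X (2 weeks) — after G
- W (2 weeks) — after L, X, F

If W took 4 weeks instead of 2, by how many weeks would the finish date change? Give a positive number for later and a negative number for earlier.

2

Baseline: G→Z→L→W = 12+1+2+2 = 17 → 17 weeks.
W lies on that path, so at 4 weeks the path becomes 19 weeks.
No other chain overtakes it, so the finish is 19 weeks.
Change in finish: 19 − 17 = +2 weeks.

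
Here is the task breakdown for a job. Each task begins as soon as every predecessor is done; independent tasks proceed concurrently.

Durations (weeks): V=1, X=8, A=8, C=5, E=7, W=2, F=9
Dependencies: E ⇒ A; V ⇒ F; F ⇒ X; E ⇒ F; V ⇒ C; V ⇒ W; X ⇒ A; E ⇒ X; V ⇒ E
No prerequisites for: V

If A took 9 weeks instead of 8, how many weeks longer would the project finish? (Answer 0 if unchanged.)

Critical path before the change: V→E→F→X→A = 1+7+9+8+8 = 33 giving 33 weeks.
A is on the critical path; changing it to 9 makes that path 34 weeks.
The critical path is still V→E→F→X→A; finish is now 34 weeks.
Change in finish: 34 − 33 = +1 weeks.

1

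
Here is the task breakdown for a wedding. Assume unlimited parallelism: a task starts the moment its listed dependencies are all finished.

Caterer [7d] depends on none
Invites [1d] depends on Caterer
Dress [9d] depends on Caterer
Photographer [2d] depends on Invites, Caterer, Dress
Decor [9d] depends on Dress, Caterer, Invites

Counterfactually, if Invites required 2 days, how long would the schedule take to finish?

25

Critical path before the change: Caterer→Dress→Decor = 7+9+9 = 25 giving 25 days.
The longest path through Invites is only 17 days, so Invites has float 8.
The critical path is still Caterer→Dress→Decor; finish is now 25 days.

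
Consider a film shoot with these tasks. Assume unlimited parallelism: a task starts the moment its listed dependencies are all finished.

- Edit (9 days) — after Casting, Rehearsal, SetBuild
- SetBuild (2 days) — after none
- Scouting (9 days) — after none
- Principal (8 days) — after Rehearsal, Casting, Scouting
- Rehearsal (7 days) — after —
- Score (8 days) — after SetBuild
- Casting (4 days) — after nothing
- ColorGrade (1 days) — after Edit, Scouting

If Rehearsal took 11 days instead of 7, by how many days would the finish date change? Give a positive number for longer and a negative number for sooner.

As given, the longest chain is Rehearsal→Edit→ColorGrade = 7+9+1 = 17, so the finish is 17 days.
Rehearsal is on the critical path; changing it to 11 makes that path 21 days.
The critical path is still Rehearsal→Edit→ColorGrade; finish is now 21 days.
Change in finish: 21 − 17 = +4 days.

4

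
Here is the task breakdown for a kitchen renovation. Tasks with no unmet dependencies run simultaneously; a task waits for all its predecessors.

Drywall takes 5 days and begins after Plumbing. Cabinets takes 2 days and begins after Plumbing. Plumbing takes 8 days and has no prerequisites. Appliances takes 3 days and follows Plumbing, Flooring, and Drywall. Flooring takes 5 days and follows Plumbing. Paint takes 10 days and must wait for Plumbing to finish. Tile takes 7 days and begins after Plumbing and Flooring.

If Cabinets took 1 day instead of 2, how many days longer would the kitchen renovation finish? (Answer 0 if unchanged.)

Critical path before the change: Plumbing→Flooring→Tile = 8+5+7 = 20 giving 20 days.
Cabinets has 10 days of float (longest path through it is 10).
No other chain overtakes it, so the finish is 20 days.
Change in finish: 20 − 20 = +0 days.

0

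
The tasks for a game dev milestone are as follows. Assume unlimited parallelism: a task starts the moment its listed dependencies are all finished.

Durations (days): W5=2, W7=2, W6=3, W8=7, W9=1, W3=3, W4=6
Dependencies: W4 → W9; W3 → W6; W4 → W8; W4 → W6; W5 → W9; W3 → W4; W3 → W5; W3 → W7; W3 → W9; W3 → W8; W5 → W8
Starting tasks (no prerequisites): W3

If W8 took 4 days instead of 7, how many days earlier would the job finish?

Critical path before the change: W3→W4→W8 = 3+6+7 = 16 giving 16 days.
Since W8 is critical, the -3 change carries straight to that chain (now 13 days).
The critical path is still W3→W4→W8; finish is now 13 days.
Change in finish: 13 − 16 = -3 days.

3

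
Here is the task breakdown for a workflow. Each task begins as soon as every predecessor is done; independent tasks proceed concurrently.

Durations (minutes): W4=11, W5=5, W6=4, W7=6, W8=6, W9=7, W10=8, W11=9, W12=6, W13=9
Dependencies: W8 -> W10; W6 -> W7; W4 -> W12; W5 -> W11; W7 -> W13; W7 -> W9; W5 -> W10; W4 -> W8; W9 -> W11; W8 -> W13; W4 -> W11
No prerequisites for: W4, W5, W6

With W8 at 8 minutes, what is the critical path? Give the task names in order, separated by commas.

W4, W8, W13

Critical path before the change: W4→W8→W13 = 11+6+9 = 26 giving 26 minutes.
W8 lies on that path, so at 8 minutes the path becomes 28 minutes.
The critical path is still W4→W8→W13; finish is now 28 minutes.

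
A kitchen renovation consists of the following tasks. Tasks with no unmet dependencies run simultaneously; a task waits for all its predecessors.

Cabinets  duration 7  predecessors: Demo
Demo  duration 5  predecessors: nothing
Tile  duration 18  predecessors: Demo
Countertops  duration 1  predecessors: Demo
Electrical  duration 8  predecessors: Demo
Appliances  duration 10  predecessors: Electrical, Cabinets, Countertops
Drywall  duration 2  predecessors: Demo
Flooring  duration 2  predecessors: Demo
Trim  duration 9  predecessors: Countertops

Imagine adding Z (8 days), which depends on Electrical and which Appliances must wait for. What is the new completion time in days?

Originally the job takes 23 days.
With Z inserted, Appliances now waits for max(Electrical, Cabinets, Countertops, Z).
New critical path: Demo→Electrical→Z→Appliances = 5+8+8+10 = 31 ⇒ 31 days.

31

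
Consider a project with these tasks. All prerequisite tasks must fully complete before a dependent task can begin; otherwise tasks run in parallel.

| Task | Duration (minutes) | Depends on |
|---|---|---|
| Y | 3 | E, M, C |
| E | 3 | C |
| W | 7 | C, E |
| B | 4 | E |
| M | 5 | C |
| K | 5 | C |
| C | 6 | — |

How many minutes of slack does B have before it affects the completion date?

3

The longest chain is C→E→W = 6+3+7 = 16; overall finish 16 minutes.
B finishes as early as 13 and must finish by 16.
Float = 16 − 13 = 3.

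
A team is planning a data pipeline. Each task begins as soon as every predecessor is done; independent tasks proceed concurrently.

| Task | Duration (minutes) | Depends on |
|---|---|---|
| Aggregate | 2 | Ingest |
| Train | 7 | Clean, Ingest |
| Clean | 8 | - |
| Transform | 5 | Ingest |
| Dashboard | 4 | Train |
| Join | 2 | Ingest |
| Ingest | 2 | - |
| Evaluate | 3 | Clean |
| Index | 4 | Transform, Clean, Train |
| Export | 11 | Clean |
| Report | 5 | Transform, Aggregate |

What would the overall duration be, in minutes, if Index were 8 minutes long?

Actual critical path: Clean→Train→Index = 8+7+4 = 19 ⇒ 19 minutes.
Index is on the critical path; changing it to 8 makes that path 23 minutes.
That remains the longest chain; total 23 minutes.

23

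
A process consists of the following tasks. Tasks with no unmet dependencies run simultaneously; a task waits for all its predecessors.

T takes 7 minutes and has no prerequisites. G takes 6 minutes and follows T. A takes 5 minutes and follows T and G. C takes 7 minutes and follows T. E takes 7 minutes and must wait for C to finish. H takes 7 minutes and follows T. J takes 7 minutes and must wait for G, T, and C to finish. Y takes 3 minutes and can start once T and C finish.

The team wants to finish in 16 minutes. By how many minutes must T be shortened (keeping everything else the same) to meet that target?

Current finish: 21 minutes; target: 16.
T is on every critical path, so each minute cut from T cuts the finish by one (this holds down to a finish of 15).
Need 21 − 16 = 5 minutes off T → T becomes 2 minutes, finish becomes 16.

5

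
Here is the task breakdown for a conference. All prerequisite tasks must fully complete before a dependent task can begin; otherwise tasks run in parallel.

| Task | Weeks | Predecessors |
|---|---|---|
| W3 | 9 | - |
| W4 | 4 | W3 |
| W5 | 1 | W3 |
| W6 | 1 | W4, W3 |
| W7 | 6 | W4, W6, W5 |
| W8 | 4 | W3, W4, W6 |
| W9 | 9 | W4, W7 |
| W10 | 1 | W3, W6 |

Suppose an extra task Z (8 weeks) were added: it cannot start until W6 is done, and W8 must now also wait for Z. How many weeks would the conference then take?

Originally the conference takes 29 weeks.
With Z inserted, W8 now waits for max(W3, W4, W6, Z).
New critical path: W3→W4→W6→W7→W9 = 9+4+1+6+9 = 29 ⇒ 29 weeks.

29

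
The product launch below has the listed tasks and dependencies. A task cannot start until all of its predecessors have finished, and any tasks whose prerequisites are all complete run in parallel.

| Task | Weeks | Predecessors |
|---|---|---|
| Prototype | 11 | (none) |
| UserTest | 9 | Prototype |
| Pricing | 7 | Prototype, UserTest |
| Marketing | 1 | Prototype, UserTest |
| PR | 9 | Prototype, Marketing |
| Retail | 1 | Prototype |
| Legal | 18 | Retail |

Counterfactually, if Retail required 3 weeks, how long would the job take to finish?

The binding path is Prototype→Retail→Legal = 11+1+18 = 30; finish at 30 weeks.
Retail is on the critical path; changing it to 3 makes that path 32 weeks.
That remains the longest chain; total 32 weeks.

32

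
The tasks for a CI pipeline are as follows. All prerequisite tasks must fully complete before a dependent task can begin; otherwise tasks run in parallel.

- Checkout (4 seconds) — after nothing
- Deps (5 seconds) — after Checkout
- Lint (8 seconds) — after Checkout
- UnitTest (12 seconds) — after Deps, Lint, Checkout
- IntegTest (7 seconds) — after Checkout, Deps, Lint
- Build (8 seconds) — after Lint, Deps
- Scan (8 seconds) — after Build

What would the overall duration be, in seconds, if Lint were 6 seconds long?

26

Actual critical path: Checkout→Lint→Build→Scan = 4+8+8+8 = 28 ⇒ 28 seconds.
Since Lint is critical, the -2 change carries straight to that chain (now 26 seconds).
No other chain overtakes it, so the finish is 26 seconds.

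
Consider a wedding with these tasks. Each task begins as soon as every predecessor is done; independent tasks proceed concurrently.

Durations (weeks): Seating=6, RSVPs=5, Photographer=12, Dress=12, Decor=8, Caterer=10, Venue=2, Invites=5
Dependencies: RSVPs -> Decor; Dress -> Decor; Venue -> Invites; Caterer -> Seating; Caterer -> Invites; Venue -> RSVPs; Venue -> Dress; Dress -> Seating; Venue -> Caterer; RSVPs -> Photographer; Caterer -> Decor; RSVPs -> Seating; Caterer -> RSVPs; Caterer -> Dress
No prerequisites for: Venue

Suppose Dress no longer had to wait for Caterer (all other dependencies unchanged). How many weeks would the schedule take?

29

Original critical path: Venue→Caterer→Dress→Decor = 2+10+12+8 = 32 ⇒ 32 weeks.
Without Caterer→Dress, Dress's earliest start moves from 12 to 2.
The longest chain is now Venue→Caterer→RSVPs→Photographer = 2+10+5+12 = 29, so the schedule takes 29 weeks.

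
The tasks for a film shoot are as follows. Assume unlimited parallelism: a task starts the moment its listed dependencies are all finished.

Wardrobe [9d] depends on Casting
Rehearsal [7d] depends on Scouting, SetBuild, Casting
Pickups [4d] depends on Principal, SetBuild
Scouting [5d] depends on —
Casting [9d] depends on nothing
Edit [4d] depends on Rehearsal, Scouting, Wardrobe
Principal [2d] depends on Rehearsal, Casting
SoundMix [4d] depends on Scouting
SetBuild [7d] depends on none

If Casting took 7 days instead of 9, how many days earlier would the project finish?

As given, the longest chain is Casting→Wardrobe→Edit = 9+9+4 = 22, so the finish is 22 days.
Casting lies on that path, so at 7 days the path becomes 20 days.
No other chain overtakes it, so the finish is 20 days.
Change in finish: 20 − 22 = -2 days.

2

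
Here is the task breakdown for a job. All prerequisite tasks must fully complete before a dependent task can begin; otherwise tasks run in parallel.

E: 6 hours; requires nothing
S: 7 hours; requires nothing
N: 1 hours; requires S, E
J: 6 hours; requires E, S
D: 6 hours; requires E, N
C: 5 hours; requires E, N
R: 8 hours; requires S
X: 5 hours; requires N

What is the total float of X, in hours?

S→R = 7+8 = 15 sets the makespan at 15 hours.
The longest chain containing X totals 13 hours.
So X can slip 15 − 13 = 2 hours.

2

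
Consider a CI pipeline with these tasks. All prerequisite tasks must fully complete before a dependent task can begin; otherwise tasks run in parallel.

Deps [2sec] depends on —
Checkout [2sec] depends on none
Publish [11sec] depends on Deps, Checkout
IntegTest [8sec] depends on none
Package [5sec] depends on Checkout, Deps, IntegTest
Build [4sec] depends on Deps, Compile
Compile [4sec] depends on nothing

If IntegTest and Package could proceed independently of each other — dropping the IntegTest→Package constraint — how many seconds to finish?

13

Before: longest chain Checkout→Publish = 2+11 = 13, finish 13.
Without IntegTest→Package, Package's earliest start moves from 8 to 2.
New critical path: Checkout→Publish = 2+11 = 13 ⇒ 13 seconds.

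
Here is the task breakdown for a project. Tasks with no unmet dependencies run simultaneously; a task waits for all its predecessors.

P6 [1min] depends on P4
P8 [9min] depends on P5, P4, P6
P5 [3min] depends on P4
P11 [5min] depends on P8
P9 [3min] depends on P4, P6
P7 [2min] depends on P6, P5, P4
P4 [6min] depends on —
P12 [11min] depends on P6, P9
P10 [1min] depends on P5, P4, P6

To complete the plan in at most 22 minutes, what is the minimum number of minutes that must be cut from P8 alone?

1

Current finish: 23 minutes; target: 22.
P8 is on every critical path, so each minute cut from P8 cuts the finish by one (this holds down to a finish of 21).
Need 23 − 22 = 1 minute off P8 → P8 becomes 8 minutes, finish becomes 22.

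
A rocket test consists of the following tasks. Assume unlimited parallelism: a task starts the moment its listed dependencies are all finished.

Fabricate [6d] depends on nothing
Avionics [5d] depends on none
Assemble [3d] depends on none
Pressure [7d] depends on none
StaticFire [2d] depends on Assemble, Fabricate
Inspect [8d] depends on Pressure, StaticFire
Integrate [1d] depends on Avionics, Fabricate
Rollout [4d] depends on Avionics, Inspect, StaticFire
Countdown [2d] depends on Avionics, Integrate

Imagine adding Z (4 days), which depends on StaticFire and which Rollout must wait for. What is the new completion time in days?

20

Originally the plan takes 20 days.
With Z inserted, Rollout now waits for max(Avionics, Inspect, StaticFire, Z).
New critical path: Fabricate→StaticFire→Inspect→Rollout = 6+2+8+4 = 20 ⇒ 20 days.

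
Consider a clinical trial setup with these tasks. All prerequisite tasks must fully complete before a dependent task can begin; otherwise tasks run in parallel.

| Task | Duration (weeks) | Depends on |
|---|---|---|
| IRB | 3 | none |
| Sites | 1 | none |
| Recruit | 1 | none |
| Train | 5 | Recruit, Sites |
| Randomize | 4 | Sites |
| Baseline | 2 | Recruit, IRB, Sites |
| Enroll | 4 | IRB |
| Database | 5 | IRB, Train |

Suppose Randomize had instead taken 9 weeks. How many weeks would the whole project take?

Critical path before the change: Sites→Train→Database = 1+5+5 = 11 giving 11 weeks.
Randomize is off the critical path — its longest chain is 5 weeks, giving 6 of slack.
The critical path is still Sites→Train→Database; finish is now 11 weeks.

11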